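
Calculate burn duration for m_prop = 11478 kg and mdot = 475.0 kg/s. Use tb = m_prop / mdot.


tb = 11478 / 475.0 = 24.2 s

24.2 s


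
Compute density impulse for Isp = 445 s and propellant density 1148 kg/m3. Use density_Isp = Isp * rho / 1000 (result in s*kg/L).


rho*Isp = 445 * 1148 / 1000 = 511 s*kg/L

511 s*kg/L


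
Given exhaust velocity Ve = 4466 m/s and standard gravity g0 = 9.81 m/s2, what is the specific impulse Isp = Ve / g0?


Isp = Ve / g0 = 4466 / 9.81 = 455.2 s

455.2 s


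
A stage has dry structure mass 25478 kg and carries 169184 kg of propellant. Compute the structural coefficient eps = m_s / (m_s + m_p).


eps = 25478 / (25478 + 169184) = 0.1309

0.1309


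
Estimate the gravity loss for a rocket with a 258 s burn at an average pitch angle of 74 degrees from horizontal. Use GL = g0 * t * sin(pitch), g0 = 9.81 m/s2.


GL = 9.81 * 258 * sin(74 deg) = 2433 m/s

2433 m/s


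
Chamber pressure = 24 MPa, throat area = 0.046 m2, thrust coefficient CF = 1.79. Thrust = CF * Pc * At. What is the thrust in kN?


F = 1.79 * 24e6 * 0.046 = 1.9762e+06 N = 1976.2 kN

1976.2 kN


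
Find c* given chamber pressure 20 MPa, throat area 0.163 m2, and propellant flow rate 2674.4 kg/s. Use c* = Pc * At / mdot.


c* = 20e6 * 0.163 / 2674.4 = 1219 m/s

1219 m/s


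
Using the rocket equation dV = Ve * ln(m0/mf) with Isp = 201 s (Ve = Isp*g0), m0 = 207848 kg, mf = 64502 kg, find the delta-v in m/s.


Ve = 201 * 9.81 = 1971.81 m/s
dV = 1971.81 * ln(207848/64502) = 2307 m/s

2307 m/s


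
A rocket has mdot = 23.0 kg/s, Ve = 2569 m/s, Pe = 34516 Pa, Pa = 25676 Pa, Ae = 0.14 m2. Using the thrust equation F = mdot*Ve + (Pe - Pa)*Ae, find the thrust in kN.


F = 23.0 * 2569 + (34516 - 25676) * 0.14 = 60325.0 N = 60.3 kN

60.3 kN


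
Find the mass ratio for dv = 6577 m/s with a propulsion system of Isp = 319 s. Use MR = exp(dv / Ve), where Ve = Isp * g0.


Ve = 319 * 9.81 = 3129.39 m/s
MR = exp(6577 / 3129.39) = 8.18

8.18


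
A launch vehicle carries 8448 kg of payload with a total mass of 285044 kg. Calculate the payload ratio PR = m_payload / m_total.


PR = 8448 / 285044 = 0.0296

0.0296


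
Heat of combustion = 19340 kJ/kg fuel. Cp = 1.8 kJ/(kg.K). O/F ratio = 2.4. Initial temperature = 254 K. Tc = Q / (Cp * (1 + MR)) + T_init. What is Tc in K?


Tc = 19340 / (1.8 * (1 + 2.4)) + 254 = 3414 K

3414 K


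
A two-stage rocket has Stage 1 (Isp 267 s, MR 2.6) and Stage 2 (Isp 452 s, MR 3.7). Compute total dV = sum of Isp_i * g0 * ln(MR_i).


dV1 = 267 * 9.81 * ln(2.6) = 2502.7 m/s
dV2 = 452 * 9.81 * ln(3.7) = 5801.3 m/s
Total dV = 2502.7 + 5801.3 = 8304.0 m/s ~ 8304 m/s

8304 m/s


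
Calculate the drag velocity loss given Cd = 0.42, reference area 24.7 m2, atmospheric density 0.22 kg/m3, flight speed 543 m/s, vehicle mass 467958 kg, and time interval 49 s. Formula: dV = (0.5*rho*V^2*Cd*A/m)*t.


D = 0.5 * 0.22 * 543^2 * 0.42 * 24.7 = 336463.99 N
a = 336463.99 / 467958 = 0.719 m/s2
dV = 0.719 * 49 = 35.2 m/s

35.2 m/s


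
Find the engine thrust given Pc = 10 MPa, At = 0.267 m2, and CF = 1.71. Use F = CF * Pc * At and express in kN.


F = 1.71 * 10e6 * 0.267 = 4.5657e+06 N = 4565.7 kN

4565.7 kN


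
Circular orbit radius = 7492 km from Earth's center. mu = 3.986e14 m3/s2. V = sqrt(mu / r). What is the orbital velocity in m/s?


V = sqrt(3.986e14 / 7492000) = 7294 m/s

7294 m/s


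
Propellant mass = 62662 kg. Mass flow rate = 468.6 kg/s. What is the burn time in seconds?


tb = 62662 / 468.6 = 133.7 s

133.7 s


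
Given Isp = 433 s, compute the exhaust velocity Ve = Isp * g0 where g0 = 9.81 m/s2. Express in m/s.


Ve = Isp * g0 = 433 * 9.81 = 4247.7 m/s

4247.7 m/s


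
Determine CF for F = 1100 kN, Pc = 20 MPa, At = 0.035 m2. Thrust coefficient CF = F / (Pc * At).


CF = 1100000 / (20e6 * 0.035) = 1.57

1.57


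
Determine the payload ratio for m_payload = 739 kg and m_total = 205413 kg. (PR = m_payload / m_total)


PR = 739 / 205413 = 0.0036

0.0036


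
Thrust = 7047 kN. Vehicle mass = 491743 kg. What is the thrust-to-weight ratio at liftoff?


TWR = 7047000 / (491743 * 9.81) = 1.46

1.46


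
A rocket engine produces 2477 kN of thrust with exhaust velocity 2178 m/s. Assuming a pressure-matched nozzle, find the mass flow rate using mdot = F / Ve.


mdot = F / Ve = 2477000 / 2178 = 1137.3 kg/s

1137.3 kg/s


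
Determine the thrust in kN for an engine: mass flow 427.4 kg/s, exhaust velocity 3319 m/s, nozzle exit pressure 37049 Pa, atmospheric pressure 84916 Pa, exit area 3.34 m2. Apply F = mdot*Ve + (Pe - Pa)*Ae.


F = 427.4 * 3319 + (37049 - 84916) * 3.34 = 1.2587e+06 N = 1258.7 kN

1258.7 kN


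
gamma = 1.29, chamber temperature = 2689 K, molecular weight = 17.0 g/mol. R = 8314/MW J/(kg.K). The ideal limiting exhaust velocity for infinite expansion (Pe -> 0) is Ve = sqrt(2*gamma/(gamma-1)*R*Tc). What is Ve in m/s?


R = 8314 / 17.0 = 489.06 J/(kg.K)
Ve = sqrt(2 * 1.29 / (1.29 - 1) * 489.06 * 2689) = 3420 m/s

3420 m/s


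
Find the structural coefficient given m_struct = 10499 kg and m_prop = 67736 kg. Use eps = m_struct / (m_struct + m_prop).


eps = 10499 / (10499 + 67736) = 0.1342

0.1342


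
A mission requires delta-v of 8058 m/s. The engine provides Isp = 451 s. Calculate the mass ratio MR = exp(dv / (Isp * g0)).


Ve = 451 * 9.81 = 4424.31 m/s
MR = exp(8058 / 4424.31) = 6.18

6.18


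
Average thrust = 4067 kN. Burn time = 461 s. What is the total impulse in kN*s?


It = 4067 * 461 = 1874887 kN*s

1874887 kN*s


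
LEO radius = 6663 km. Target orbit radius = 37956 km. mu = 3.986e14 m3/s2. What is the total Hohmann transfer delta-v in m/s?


V1 = sqrt(mu/r1) = 7734.53 m/s
dV1 = V1*(sqrt(2*r2/(r1+r2)) - 1) = 2354.03 m/s
V2 = sqrt(mu/r2) = 3240.62 m/s
dV2 = V2*(1 - sqrt(2*r1/(r1+r2))) = 1469.62 m/s
Total dV = 3824 m/s

3824 m/s


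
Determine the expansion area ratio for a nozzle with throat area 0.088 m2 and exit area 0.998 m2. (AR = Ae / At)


AR = 0.998 / 0.088 = 11.3

11.3


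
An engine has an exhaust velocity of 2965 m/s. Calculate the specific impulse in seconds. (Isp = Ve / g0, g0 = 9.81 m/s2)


Isp = Ve / g0 = 2965 / 9.81 = 302.2 s

302.2 s


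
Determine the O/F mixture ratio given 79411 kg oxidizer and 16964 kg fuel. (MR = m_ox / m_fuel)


MR = 79411 / 16964 = 4.68

4.68


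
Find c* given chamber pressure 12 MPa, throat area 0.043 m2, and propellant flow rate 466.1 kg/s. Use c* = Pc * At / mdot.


c* = 12e6 * 0.043 / 466.1 = 1107 m/s

1107 m/s


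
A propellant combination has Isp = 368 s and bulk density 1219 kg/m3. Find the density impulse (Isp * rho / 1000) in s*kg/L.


rho*Isp = 368 * 1219 / 1000 = 449 s*kg/L

449 s*kg/L


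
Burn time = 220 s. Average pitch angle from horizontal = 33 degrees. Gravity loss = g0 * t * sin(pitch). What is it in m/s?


GL = 9.81 * 220 * sin(33 deg) = 1175 m/s

1175 m/s


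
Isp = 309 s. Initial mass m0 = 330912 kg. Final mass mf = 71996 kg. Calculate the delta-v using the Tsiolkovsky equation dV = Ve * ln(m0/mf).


Ve = 309 * 9.81 = 3031.29 m/s
dV = 3031.29 * ln(330912/71996) = 4623 m/s

4623 m/s


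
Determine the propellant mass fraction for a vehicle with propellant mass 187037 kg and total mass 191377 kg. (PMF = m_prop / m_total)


PMF = 187037 / 191377 = 0.977

0.977


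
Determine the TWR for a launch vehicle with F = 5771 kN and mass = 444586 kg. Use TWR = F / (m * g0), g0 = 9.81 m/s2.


TWR = 5771000 / (444586 * 9.81) = 1.32

1.32


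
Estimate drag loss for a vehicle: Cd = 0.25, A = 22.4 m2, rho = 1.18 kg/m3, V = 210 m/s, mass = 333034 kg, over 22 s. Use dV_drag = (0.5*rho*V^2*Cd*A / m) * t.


D = 0.5 * 1.18 * 210^2 * 0.25 * 22.4 = 145706.4 N
a = 145706.4 / 333034 = 0.4375 m/s2
dV = 0.4375 * 22 = 9.6 m/s

9.6 m/s


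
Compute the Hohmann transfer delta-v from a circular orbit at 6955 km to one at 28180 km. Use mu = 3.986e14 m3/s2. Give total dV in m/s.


V1 = sqrt(mu/r1) = 7570.42 m/s
dV1 = V1*(sqrt(2*r2/(r1+r2)) - 1) = 2017.75 m/s
V2 = sqrt(mu/r2) = 3760.96 m/s
dV2 = V2*(1 - sqrt(2*r1/(r1+r2))) = 1394.54 m/s
Total dV = 3412 m/s

3412 m/s


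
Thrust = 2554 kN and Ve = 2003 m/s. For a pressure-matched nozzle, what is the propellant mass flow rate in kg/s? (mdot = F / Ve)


mdot = F / Ve = 2554000 / 2003 = 1275.1 kg/s

1275.1 kg/s


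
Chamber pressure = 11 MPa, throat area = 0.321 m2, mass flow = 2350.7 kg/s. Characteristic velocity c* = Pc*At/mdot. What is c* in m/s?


c* = 11e6 * 0.321 / 2350.7 = 1502 m/s

1502 m/s


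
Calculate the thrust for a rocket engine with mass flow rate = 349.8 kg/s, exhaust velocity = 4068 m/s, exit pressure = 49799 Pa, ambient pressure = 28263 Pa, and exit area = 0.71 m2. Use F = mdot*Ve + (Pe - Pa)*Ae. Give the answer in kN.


F = 349.8 * 4068 + (49799 - 28263) * 0.71 = 1.4383e+06 N = 1438.3 kN

1438.3 kN


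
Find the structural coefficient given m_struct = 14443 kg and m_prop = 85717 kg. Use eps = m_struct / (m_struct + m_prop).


eps = 14443 / (14443 + 85717) = 0.1442

0.1442


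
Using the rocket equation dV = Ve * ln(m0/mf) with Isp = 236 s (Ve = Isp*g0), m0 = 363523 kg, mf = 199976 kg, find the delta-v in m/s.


Ve = 236 * 9.81 = 2315.16 m/s
dV = 2315.16 * ln(363523/199976) = 1384 m/s

1384 m/s


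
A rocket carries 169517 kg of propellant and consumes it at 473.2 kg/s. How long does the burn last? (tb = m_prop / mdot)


tb = 169517 / 473.2 = 358.2 s

358.2 s


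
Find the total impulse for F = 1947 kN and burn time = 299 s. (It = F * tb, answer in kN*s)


It = 1947 * 299 = 582153 kN*s

582153 kN*s


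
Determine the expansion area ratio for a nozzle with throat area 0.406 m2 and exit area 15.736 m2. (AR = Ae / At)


AR = 15.736 / 0.406 = 38.8

38.8


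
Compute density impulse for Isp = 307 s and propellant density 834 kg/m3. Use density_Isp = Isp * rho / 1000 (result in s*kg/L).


rho*Isp = 307 * 834 / 1000 = 256 s*kg/L

256 s*kg/L


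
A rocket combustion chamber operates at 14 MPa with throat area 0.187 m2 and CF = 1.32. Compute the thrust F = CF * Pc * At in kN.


F = 1.32 * 14e6 * 0.187 = 3.4558e+06 N = 3455.8 kN

3455.8 kN


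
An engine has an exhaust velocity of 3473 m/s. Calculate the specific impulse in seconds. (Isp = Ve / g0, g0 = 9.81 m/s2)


Isp = Ve / g0 = 3473 / 9.81 = 354.0 s

354.0 s


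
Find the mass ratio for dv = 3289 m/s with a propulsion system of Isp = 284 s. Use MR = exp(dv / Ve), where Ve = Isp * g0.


Ve = 284 * 9.81 = 2786.04 m/s
MR = exp(3289 / 2786.04) = 3.256

3.256


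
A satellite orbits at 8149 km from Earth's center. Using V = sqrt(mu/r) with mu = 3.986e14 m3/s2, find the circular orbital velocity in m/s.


V = sqrt(3.986e14 / 8149000) = 6994 m/s

6994 m/s


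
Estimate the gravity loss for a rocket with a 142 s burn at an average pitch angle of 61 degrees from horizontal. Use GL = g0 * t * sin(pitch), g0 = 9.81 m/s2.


GL = 9.81 * 142 * sin(61 deg) = 1218 m/s

1218 m/s


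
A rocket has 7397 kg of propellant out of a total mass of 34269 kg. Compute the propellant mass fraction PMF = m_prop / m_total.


PMF = 7397 / 34269 = 0.216

0.216


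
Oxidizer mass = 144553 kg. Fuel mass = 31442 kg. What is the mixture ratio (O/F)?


MR = 144553 / 31442 = 4.6

4.6


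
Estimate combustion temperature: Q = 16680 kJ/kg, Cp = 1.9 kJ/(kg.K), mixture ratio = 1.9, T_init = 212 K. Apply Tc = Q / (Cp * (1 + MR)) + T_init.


Tc = 16680 / (1.9 * (1 + 1.9)) + 212 = 3239 K

3239 K


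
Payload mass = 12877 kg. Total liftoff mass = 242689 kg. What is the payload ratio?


PR = 12877 / 242689 = 0.0531

0.0531


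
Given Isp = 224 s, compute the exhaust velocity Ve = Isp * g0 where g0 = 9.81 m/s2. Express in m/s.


Ve = Isp * g0 = 224 * 9.81 = 2197.4 m/s

2197.4 m/s


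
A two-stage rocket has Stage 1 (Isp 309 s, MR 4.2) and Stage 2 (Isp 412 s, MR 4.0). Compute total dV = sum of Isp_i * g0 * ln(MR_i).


dV1 = 309 * 9.81 * ln(4.2) = 4350.2 m/s
dV2 = 412 * 9.81 * ln(4.0) = 5603.0 m/s
Total dV = 4350.2 + 5603.0 = 9953.2 m/s ~ 9953 m/s

9953 m/s


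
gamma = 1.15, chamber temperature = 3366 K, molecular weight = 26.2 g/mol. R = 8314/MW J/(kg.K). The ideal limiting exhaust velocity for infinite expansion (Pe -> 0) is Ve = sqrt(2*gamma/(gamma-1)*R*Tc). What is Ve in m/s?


R = 8314 / 26.2 = 317.33 J/(kg.K)
Ve = sqrt(2 * 1.15 / (1.15 - 1) * 317.33 * 3366) = 4047 m/s

4047 m/s


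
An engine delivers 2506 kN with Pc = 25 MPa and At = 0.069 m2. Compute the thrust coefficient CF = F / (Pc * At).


CF = 2506000 / (25e6 * 0.069) = 1.45

1.45


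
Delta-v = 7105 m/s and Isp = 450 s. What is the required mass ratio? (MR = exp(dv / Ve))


Ve = 450 * 9.81 = 4414.5 m/s
MR = exp(7105 / 4414.5) = 5.0

5.0


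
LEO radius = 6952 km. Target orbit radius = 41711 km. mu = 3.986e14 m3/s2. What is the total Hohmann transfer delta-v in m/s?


V1 = sqrt(mu/r1) = 7572.06 m/s
dV1 = V1*(sqrt(2*r2/(r1+r2)) - 1) = 2342.08 m/s
V2 = sqrt(mu/r2) = 3091.32 m/s
dV2 = V2*(1 - sqrt(2*r1/(r1+r2))) = 1438.92 m/s
Total dV = 3781 m/s

3781 m/s


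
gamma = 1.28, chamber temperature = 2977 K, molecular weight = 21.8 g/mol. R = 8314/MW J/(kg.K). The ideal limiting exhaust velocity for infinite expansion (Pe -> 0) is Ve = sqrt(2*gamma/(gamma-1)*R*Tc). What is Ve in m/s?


R = 8314 / 21.8 = 381.38 J/(kg.K)
Ve = sqrt(2 * 1.28 / (1.28 - 1) * 381.38 * 2977) = 3222 m/s

3222 m/s


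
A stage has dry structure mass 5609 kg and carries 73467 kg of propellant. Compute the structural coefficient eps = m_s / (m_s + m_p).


eps = 5609 / (5609 + 73467) = 0.0709

0.0709


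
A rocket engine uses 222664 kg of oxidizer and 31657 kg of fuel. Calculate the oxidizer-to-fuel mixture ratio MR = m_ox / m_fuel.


MR = 222664 / 31657 = 7.03

7.03


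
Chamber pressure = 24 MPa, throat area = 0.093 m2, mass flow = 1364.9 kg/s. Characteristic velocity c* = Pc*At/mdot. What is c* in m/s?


c* = 24e6 * 0.093 / 1364.9 = 1635 m/s

1635 m/s


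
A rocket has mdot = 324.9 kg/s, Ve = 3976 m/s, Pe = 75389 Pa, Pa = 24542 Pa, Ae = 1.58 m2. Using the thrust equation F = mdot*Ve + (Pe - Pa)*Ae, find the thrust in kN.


F = 324.9 * 3976 + (75389 - 24542) * 1.58 = 1.3721e+06 N = 1372.1 kN

1372.1 kN


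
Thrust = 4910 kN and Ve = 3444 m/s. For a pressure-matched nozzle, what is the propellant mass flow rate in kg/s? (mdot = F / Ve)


mdot = F / Ve = 4910000 / 3444 = 1425.7 kg/s

1425.7 kg/s


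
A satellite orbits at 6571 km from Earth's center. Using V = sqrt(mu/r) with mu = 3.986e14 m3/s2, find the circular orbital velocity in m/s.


V = sqrt(3.986e14 / 6571000) = 7788 m/s

7788 m/s


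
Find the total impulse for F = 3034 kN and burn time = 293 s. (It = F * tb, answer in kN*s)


It = 3034 * 293 = 888962 kN*s

888962 kN*s


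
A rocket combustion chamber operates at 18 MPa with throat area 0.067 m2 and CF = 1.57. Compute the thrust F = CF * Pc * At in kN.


F = 1.57 * 18e6 * 0.067 = 1.8934e+06 N = 1893.4 kN

1893.4 kN


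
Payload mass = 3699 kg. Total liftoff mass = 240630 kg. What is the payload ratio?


PR = 3699 / 240630 = 0.0154

0.0154


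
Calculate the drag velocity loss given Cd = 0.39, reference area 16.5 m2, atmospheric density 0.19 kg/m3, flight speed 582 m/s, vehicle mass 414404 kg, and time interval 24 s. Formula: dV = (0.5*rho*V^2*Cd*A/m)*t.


D = 0.5 * 0.19 * 582^2 * 0.39 * 16.5 = 207070.45 N
a = 207070.45 / 414404 = 0.4997 m/s2
dV = 0.4997 * 24 = 12.0 m/s

12.0 m/s


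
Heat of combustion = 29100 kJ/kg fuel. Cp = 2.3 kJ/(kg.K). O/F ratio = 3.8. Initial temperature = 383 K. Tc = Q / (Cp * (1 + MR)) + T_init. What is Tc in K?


Tc = 29100 / (2.3 * (1 + 3.8)) + 383 = 3019 K

3019 K


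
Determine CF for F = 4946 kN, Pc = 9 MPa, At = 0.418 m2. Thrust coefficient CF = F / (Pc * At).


CF = 4946000 / (9e6 * 0.418) = 1.31

1.31


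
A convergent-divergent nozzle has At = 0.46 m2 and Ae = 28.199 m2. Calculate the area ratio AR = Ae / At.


AR = 28.199 / 0.46 = 61.3

61.3


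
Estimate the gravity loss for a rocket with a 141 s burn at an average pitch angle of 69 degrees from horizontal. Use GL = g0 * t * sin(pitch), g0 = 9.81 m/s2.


GL = 9.81 * 141 * sin(69 deg) = 1291 m/s

1291 m/s


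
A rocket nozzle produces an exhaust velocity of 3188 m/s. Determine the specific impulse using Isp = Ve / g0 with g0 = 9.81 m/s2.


Isp = Ve / g0 = 3188 / 9.81 = 325.0 s

325.0 s


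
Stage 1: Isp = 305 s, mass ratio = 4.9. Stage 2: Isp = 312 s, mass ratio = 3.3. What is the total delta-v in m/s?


dV1 = 305 * 9.81 * ln(4.9) = 4755.1 m/s
dV2 = 312 * 9.81 * ln(3.3) = 3654.3 m/s
Total dV = 4755.1 + 3654.3 = 8409.4 m/s ~ 8409 m/s

8409 m/s


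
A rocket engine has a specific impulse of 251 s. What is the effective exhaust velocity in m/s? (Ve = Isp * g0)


Ve = Isp * g0 = 251 * 9.81 = 2462.3 m/s

2462.3 m/s


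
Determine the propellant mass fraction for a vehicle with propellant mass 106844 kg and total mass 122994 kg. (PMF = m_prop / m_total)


PMF = 106844 / 122994 = 0.869

0.869


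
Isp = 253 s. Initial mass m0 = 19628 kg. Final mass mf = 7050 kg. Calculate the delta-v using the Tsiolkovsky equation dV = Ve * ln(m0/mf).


Ve = 253 * 9.81 = 2481.93 m/s
dV = 2481.93 * ln(19628/7050) = 2541 m/s

2541 m/s


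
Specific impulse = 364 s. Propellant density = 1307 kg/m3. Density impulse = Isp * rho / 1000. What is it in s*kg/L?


rho*Isp = 364 * 1307 / 1000 = 476 s*kg/L

476 s*kg/L


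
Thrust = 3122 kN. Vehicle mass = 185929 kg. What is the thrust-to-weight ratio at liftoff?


TWR = 3122000 / (185929 * 9.81) = 1.71

1.71


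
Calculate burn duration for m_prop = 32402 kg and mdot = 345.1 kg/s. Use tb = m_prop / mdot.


tb = 32402 / 345.1 = 93.9 s

93.9 s


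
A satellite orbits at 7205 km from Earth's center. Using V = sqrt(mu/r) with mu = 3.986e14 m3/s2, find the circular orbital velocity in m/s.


V = sqrt(3.986e14 / 7205000) = 7438 m/s

7438 m/s


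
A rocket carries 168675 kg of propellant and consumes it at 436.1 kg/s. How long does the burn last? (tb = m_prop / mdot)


tb = 168675 / 436.1 = 386.8 s

386.8 s


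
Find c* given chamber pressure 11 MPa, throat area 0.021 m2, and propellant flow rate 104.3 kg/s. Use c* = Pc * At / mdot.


c* = 11e6 * 0.021 / 104.3 = 2215 m/s

2215 m/s


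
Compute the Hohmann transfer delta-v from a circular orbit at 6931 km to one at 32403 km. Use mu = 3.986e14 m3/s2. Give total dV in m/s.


V1 = sqrt(mu/r1) = 7583.52 m/s
dV1 = V1*(sqrt(2*r2/(r1+r2)) - 1) = 2150.55 m/s
V2 = sqrt(mu/r2) = 3507.33 m/s
dV2 = V2*(1 - sqrt(2*r1/(r1+r2))) = 1425.21 m/s
Total dV = 3576 m/s

3576 m/s


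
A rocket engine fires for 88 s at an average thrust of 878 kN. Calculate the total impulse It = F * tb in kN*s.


It = 878 * 88 = 77264 kN*s

77264 kN*s


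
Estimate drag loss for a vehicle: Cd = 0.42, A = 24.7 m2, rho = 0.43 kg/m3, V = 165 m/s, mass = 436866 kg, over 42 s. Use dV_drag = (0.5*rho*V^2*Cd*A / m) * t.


D = 0.5 * 0.43 * 165^2 * 0.42 * 24.7 = 60722.91 N
a = 60722.91 / 436866 = 0.139 m/s2
dV = 0.139 * 42 = 5.8 m/s

5.8 m/s


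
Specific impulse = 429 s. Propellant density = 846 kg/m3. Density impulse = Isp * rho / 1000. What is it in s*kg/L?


rho*Isp = 429 * 846 / 1000 = 363 s*kg/L

363 s*kg/L


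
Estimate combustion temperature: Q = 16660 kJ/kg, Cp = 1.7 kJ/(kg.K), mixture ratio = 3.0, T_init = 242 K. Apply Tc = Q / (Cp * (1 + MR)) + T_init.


Tc = 16660 / (1.7 * (1 + 3.0)) + 242 = 2692 K

2692 K


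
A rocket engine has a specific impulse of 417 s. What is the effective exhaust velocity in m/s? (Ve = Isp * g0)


Ve = Isp * g0 = 417 * 9.81 = 4090.8 m/s

4090.8 m/s


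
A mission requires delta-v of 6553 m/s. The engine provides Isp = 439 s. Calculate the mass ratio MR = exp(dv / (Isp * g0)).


Ve = 439 * 9.81 = 4306.59 m/s
MR = exp(6553 / 4306.59) = 4.58

4.58


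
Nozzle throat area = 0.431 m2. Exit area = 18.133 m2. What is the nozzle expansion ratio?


AR = 18.133 / 0.431 = 42.1

42.1


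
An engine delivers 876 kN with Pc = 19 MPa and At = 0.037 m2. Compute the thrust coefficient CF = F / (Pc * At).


CF = 876000 / (19e6 * 0.037) = 1.25

1.25


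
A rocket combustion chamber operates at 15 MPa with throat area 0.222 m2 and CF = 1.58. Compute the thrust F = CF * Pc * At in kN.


F = 1.58 * 15e6 * 0.222 = 5.2614e+06 N = 5261.4 kN

5261.4 kN


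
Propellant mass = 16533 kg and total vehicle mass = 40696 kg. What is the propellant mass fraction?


PMF = 16533 / 40696 = 0.406

0.406


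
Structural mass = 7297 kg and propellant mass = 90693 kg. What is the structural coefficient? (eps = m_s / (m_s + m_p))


eps = 7297 / (7297 + 90693) = 0.0745

0.0745


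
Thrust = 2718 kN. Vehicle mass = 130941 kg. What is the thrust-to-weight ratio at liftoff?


TWR = 2718000 / (130941 * 9.81) = 2.12

2.12


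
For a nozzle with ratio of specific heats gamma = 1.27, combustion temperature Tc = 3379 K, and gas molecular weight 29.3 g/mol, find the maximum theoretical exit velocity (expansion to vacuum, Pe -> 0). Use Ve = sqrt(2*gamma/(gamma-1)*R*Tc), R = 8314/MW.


R = 8314 / 29.3 = 283.75 J/(kg.K)
Ve = sqrt(2 * 1.27 / (1.27 - 1) * 283.75 * 3379) = 3003 m/s

3003 m/s


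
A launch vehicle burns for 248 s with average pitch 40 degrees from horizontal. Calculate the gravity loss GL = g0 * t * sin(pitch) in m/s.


GL = 9.81 * 248 * sin(40 deg) = 1564 m/s

1564 m/s


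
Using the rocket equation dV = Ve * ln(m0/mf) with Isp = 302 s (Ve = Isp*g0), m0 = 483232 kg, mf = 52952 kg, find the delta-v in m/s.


Ve = 302 * 9.81 = 2962.62 m/s
dV = 2962.62 * ln(483232/52952) = 6551 m/s

6551 m/s


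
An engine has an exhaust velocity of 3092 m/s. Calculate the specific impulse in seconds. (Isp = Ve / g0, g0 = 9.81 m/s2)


Isp = Ve / g0 = 3092 / 9.81 = 315.2 s

315.2 s


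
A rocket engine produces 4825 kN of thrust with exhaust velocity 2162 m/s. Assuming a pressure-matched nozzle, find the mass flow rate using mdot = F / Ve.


mdot = F / Ve = 4825000 / 2162 = 2231.7 kg/s

2231.7 kg/s


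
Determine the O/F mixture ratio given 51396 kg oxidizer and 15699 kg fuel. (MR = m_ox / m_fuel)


MR = 51396 / 15699 = 3.27

3.27


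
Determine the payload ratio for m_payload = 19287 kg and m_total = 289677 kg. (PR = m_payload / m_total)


PR = 19287 / 289677 = 0.0666

0.0666


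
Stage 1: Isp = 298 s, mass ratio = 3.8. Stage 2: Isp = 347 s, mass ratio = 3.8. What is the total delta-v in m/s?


dV1 = 298 * 9.81 * ln(3.8) = 3902.7 m/s
dV2 = 347 * 9.81 * ln(3.8) = 4544.4 m/s
Total dV = 3902.7 + 4544.4 = 8447.1 m/s ~ 8447 m/s

8447 m/s


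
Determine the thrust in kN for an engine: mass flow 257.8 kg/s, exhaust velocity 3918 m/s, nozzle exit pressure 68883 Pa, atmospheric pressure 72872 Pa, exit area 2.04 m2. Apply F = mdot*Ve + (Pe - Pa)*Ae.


F = 257.8 * 3918 + (68883 - 72872) * 2.04 = 1.0019e+06 N = 1001.9 kN

1001.9 kN


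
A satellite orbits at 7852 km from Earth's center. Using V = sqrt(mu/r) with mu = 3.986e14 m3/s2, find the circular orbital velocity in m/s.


V = sqrt(3.986e14 / 7852000) = 7125 m/s

7125 m/s


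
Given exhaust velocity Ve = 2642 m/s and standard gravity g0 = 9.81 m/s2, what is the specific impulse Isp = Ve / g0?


Isp = Ve / g0 = 2642 / 9.81 = 269.3 s

269.3 s


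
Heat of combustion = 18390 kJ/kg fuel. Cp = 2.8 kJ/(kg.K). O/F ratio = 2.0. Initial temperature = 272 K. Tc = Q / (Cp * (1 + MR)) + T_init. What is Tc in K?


Tc = 18390 / (2.8 * (1 + 2.0)) + 272 = 2461 K

2461 K


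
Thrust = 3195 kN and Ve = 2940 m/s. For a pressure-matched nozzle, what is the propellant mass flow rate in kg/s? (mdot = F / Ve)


mdot = F / Ve = 3195000 / 2940 = 1086.7 kg/s

1086.7 kg/s


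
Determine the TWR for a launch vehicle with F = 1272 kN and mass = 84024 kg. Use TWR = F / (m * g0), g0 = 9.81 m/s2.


TWR = 1272000 / (84024 * 9.81) = 1.54

1.54


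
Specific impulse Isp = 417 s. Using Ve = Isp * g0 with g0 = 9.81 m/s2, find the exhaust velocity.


Ve = Isp * g0 = 417 * 9.81 = 4090.8 m/s

4090.8 m/s


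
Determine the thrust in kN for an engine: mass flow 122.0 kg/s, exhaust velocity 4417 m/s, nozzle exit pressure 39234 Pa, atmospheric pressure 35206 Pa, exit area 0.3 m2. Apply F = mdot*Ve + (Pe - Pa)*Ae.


F = 122.0 * 4417 + (39234 - 35206) * 0.3 = 540082.0 N = 540.1 kN

540.1 kN


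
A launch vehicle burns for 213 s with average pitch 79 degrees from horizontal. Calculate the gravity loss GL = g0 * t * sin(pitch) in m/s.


GL = 9.81 * 213 * sin(79 deg) = 2051 m/s

2051 m/s


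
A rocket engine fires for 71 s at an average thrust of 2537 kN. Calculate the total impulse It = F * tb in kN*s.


It = 2537 * 71 = 180127 kN*s

180127 kN*s


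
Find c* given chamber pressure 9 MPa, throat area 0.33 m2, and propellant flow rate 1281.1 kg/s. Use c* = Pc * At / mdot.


c* = 9e6 * 0.33 / 1281.1 = 2318 m/s

2318 m/s


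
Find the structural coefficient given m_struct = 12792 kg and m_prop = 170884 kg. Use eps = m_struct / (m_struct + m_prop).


eps = 12792 / (12792 + 170884) = 0.0696

0.0696


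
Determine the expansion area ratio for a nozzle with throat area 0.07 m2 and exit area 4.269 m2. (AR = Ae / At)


AR = 4.269 / 0.07 = 61.0

61.0


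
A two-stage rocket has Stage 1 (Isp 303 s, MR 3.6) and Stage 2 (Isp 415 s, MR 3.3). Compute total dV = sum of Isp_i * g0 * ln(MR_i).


dV1 = 303 * 9.81 * ln(3.6) = 3807.5 m/s
dV2 = 415 * 9.81 * ln(3.3) = 4860.6 m/s
Total dV = 3807.5 + 4860.6 = 8668.1 m/s ~ 8668 m/s

8668 m/s


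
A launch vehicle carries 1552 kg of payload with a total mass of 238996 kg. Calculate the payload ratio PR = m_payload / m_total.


PR = 1552 / 238996 = 0.0065

0.0065


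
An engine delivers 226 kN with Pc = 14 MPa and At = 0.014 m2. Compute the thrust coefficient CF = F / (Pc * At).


CF = 226000 / (14e6 * 0.014) = 1.15

1.15


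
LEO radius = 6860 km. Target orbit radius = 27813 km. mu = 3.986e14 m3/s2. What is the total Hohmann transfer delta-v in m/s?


V1 = sqrt(mu/r1) = 7622.66 m/s
dV1 = V1*(sqrt(2*r2/(r1+r2)) - 1) = 2032.28 m/s
V2 = sqrt(mu/r2) = 3785.69 m/s
dV2 = V2*(1 - sqrt(2*r1/(r1+r2))) = 1404.32 m/s
Total dV = 3437 m/s

3437 m/s


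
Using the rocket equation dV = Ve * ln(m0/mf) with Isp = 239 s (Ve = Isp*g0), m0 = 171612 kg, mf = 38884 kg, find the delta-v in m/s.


Ve = 239 * 9.81 = 2344.59 m/s
dV = 2344.59 * ln(171612/38884) = 3481 m/s

3481 m/s


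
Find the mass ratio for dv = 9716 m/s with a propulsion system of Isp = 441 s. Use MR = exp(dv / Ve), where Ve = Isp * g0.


Ve = 441 * 9.81 = 4326.21 m/s
MR = exp(9716 / 4326.21) = 9.448

9.448


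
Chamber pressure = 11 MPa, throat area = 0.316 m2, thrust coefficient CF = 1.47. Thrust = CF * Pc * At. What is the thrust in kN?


F = 1.47 * 11e6 * 0.316 = 5.1097e+06 N = 5109.7 kN

5109.7 kN


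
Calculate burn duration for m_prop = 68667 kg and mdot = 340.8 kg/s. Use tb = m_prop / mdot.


tb = 68667 / 340.8 = 201.5 s

201.5 s


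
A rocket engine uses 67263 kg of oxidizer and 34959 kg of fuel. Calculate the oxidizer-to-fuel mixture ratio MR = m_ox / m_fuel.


MR = 67263 / 34959 = 1.92

1.92


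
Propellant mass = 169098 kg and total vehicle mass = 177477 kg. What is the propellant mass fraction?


PMF = 169098 / 177477 = 0.953

0.953


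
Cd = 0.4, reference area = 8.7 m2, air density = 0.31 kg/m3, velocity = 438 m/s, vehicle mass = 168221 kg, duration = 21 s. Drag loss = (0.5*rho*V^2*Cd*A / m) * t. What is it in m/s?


D = 0.5 * 0.31 * 438^2 * 0.4 * 8.7 = 103480.65 N
a = 103480.65 / 168221 = 0.6151 m/s2
dV = 0.6151 * 21 = 12.9 m/s

12.9 m/s


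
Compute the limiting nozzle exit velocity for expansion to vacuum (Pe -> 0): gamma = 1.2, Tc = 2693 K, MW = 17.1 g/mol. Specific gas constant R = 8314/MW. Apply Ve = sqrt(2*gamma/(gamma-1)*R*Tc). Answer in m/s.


R = 8314 / 17.1 = 486.2 J/(kg.K)
Ve = sqrt(2 * 1.2 / (1.2 - 1) * 486.2 * 2693) = 3964 m/s

3964 m/s


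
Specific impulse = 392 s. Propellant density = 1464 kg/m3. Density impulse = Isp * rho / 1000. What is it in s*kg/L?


rho*Isp = 392 * 1464 / 1000 = 574 s*kg/L

574 s*kg/L


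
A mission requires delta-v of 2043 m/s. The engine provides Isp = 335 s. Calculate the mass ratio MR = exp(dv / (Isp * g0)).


Ve = 335 * 9.81 = 3286.35 m/s
MR = exp(2043 / 3286.35) = 1.862

1.862


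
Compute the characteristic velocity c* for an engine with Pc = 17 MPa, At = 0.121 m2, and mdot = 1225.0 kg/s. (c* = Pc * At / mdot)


c* = 17e6 * 0.121 / 1225.0 = 1679 m/s

1679 m/s


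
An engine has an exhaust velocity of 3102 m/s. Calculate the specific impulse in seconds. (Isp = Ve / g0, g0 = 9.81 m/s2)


Isp = Ve / g0 = 3102 / 9.81 = 316.2 s

316.2 s


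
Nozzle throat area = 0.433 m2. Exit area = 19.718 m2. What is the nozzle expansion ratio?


AR = 19.718 / 0.433 = 45.5

45.5


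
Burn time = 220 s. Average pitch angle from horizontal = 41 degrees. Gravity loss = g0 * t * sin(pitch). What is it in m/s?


GL = 9.81 * 220 * sin(41 deg) = 1416 m/s

1416 m/s


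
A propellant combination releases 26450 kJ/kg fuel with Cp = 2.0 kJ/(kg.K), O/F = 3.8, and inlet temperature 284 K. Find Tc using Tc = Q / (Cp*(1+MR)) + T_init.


Tc = 26450 / (2.0 * (1 + 3.8)) + 284 = 3039 K

3039 K


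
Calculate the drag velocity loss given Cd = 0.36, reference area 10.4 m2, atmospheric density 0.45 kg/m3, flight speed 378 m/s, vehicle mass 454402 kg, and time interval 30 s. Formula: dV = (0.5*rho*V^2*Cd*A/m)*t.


D = 0.5 * 0.45 * 378^2 * 0.36 * 10.4 = 120365.48 N
a = 120365.48 / 454402 = 0.2649 m/s2
dV = 0.2649 * 30 = 7.9 m/s

7.9 m/s


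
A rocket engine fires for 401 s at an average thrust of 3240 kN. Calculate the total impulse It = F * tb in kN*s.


It = 3240 * 401 = 1299240 kN*s

1299240 kN*s


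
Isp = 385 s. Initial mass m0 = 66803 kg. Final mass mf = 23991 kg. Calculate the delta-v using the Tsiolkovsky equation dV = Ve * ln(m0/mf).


Ve = 385 * 9.81 = 3776.85 m/s
dV = 3776.85 * ln(66803/23991) = 3868 m/s

3868 m/s


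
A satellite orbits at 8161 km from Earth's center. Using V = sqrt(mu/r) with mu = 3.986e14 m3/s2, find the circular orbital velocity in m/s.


V = sqrt(3.986e14 / 8161000) = 6989 m/s

6989 m/s


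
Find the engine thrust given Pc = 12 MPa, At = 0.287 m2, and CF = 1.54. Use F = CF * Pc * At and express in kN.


F = 1.54 * 12e6 * 0.287 = 5.3038e+06 N = 5303.8 kN

5303.8 kN


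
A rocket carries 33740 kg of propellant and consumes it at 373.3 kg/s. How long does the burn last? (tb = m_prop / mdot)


tb = 33740 / 373.3 = 90.4 s

90.4 s


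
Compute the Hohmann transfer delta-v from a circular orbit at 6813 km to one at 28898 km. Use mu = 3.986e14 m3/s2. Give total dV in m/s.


V1 = sqrt(mu/r1) = 7648.91 m/s
dV1 = V1*(sqrt(2*r2/(r1+r2)) - 1) = 2081.86 m/s
V2 = sqrt(mu/r2) = 3713.94 m/s
dV2 = V2*(1 - sqrt(2*r1/(r1+r2))) = 1419.81 m/s
Total dV = 3502 m/s

3502 m/s


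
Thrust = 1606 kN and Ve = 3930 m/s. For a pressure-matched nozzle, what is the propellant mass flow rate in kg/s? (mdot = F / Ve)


mdot = F / Ve = 1606000 / 3930 = 408.7 kg/s

408.7 kg/s


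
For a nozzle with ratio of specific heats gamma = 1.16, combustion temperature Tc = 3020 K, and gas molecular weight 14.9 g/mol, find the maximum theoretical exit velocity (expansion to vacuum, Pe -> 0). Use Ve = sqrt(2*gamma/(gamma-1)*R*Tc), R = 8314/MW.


R = 8314 / 14.9 = 557.99 J/(kg.K)
Ve = sqrt(2 * 1.16 / (1.16 - 1) * 557.99 * 3020) = 4943 m/s

4943 m/s


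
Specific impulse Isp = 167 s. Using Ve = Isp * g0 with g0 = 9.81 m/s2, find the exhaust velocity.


Ve = Isp * g0 = 167 * 9.81 = 1638.3 m/s

1638.3 m/s


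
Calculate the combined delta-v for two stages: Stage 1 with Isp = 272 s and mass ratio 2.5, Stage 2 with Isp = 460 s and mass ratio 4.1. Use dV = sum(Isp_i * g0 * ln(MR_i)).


dV1 = 272 * 9.81 * ln(2.5) = 2445.0 m/s
dV2 = 460 * 9.81 * ln(4.1) = 6367.2 m/s
Total dV = 2445.0 + 6367.2 = 8812.2 m/s ~ 8812 m/s

8812 m/s


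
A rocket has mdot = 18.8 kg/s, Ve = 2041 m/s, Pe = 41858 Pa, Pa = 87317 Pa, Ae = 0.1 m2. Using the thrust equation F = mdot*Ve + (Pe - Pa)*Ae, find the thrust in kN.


F = 18.8 * 2041 + (41858 - 87317) * 0.1 = 33825.0 N = 33.8 kN

33.8 kN


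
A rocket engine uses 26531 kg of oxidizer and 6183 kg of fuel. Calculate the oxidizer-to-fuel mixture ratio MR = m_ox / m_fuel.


MR = 26531 / 6183 = 4.29

4.29


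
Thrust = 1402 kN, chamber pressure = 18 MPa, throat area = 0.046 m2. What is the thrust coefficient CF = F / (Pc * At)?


CF = 1402000 / (18e6 * 0.046) = 1.69

1.69


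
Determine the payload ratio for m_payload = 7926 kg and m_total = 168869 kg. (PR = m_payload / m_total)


PR = 7926 / 168869 = 0.0469

0.0469


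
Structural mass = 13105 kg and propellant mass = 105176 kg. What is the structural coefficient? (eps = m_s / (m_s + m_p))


eps = 13105 / (13105 + 105176) = 0.1108

0.1108


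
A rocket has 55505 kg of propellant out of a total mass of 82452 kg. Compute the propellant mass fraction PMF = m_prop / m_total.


PMF = 55505 / 82452 = 0.673

0.673


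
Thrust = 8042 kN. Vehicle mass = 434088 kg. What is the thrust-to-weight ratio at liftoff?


TWR = 8042000 / (434088 * 9.81) = 1.89

1.89


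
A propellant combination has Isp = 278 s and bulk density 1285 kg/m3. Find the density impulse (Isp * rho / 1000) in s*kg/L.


rho*Isp = 278 * 1285 / 1000 = 357 s*kg/L

357 s*kg/L


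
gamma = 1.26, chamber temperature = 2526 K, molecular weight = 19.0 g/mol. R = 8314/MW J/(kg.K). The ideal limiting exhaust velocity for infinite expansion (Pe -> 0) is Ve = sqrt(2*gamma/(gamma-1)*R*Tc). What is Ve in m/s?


R = 8314 / 19.0 = 437.58 J/(kg.K)
Ve = sqrt(2 * 1.26 / (1.26 - 1) * 437.58 * 2526) = 3273 m/s

3273 m/s


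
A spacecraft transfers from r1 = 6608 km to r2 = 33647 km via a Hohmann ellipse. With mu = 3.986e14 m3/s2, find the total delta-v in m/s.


V1 = sqrt(mu/r1) = 7766.65 m/s
dV1 = V1*(sqrt(2*r2/(r1+r2)) - 1) = 2275.16 m/s
V2 = sqrt(mu/r2) = 3441.88 m/s
dV2 = V2*(1 - sqrt(2*r1/(r1+r2))) = 1469.75 m/s
Total dV = 3745 m/s

3745 m/s


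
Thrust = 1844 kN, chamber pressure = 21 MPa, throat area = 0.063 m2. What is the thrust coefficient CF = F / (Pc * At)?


CF = 1844000 / (21e6 * 0.063) = 1.39

1.39


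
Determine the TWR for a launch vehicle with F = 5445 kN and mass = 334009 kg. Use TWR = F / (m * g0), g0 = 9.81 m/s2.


TWR = 5445000 / (334009 * 9.81) = 1.66

1.66


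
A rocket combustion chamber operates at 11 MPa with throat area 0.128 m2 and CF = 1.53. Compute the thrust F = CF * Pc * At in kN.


F = 1.53 * 11e6 * 0.128 = 2.1542e+06 N = 2154.2 kN

2154.2 kN


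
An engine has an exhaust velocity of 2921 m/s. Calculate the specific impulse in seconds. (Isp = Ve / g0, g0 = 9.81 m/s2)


Isp = Ve / g0 = 2921 / 9.81 = 297.8 s

297.8 s


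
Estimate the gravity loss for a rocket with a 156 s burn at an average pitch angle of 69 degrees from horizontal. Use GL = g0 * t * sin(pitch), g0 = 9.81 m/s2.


GL = 9.81 * 156 * sin(69 deg) = 1429 m/s

1429 m/s


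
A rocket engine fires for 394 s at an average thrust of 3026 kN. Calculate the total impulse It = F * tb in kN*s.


It = 3026 * 394 = 1192244 kN*s

1192244 kN*s


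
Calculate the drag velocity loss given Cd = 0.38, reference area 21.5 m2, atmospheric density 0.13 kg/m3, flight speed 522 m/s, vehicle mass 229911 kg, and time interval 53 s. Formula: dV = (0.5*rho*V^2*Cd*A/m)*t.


D = 0.5 * 0.13 * 522^2 * 0.38 * 21.5 = 144702.63 N
a = 144702.63 / 229911 = 0.6294 m/s2
dV = 0.6294 * 53 = 33.4 m/s

33.4 m/s


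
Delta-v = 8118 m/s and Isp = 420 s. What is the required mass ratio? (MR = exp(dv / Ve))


Ve = 420 * 9.81 = 4120.2 m/s
MR = exp(8118 / 4120.2) = 7.173

7.173


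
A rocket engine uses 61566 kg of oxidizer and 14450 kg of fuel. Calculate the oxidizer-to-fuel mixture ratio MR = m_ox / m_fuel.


MR = 61566 / 14450 = 4.26

4.26


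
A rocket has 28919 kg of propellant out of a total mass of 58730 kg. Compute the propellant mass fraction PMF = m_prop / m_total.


PMF = 28919 / 58730 = 0.492

0.492


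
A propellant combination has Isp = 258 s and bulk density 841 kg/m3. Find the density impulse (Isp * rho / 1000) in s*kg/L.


rho*Isp = 258 * 841 / 1000 = 217 s*kg/L

217 s*kg/L


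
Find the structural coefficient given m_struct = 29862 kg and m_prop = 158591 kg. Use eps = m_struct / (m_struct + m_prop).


eps = 29862 / (29862 + 158591) = 0.1585

0.1585


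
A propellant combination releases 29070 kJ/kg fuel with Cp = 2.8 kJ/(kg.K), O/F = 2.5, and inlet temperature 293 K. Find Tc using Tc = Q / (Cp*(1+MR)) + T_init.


Tc = 29070 / (2.8 * (1 + 2.5)) + 293 = 3259 K

3259 K


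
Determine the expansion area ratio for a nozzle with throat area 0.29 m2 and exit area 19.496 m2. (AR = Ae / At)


AR = 19.496 / 0.29 = 67.2

67.2


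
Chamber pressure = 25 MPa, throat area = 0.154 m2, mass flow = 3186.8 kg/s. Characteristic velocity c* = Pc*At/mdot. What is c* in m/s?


c* = 25e6 * 0.154 / 3186.8 = 1208 m/s

1208 m/s


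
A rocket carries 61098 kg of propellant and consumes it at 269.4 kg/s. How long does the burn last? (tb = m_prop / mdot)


tb = 61098 / 269.4 = 226.8 s

226.8 s


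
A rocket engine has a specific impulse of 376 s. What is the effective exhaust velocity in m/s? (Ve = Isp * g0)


Ve = Isp * g0 = 376 * 9.81 = 3688.6 m/s

3688.6 m/s


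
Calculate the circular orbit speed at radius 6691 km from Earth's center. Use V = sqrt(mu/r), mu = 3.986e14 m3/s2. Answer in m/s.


V = sqrt(3.986e14 / 6691000) = 7718 m/s

7718 m/s


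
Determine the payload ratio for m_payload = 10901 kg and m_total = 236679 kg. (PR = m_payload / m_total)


PR = 10901 / 236679 = 0.0461

0.0461


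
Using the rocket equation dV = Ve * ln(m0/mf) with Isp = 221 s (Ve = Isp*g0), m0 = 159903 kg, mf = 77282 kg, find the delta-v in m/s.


Ve = 221 * 9.81 = 2168.01 m/s
dV = 2168.01 * ln(159903/77282) = 1576 m/s

1576 m/s


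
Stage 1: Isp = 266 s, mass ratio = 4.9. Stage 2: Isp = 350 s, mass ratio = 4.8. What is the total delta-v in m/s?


dV1 = 266 * 9.81 * ln(4.9) = 4147.0 m/s
dV2 = 350 * 9.81 * ln(4.8) = 5385.8 m/s
Total dV = 4147.0 + 5385.8 = 9532.8 m/s ~ 9533 m/s

9533 m/s


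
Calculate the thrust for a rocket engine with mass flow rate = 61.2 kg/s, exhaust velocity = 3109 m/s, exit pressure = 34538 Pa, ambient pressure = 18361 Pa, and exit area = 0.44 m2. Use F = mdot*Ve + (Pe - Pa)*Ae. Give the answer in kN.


F = 61.2 * 3109 + (34538 - 18361) * 0.44 = 197389.0 N = 197.4 kN

197.4 kN


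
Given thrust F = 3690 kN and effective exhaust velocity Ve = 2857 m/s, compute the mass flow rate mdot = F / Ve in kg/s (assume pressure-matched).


mdot = F / Ve = 3690000 / 2857 = 1291.6 kg/s

1291.6 kg/s


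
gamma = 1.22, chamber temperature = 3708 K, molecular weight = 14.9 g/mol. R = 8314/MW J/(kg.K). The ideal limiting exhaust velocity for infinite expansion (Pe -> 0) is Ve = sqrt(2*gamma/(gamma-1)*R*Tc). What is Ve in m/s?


R = 8314 / 14.9 = 557.99 J/(kg.K)
Ve = sqrt(2 * 1.22 / (1.22 - 1) * 557.99 * 3708) = 4790 m/s

4790 m/s


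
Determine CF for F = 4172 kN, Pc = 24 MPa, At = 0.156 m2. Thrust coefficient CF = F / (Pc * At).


CF = 4172000 / (24e6 * 0.156) = 1.11

1.11


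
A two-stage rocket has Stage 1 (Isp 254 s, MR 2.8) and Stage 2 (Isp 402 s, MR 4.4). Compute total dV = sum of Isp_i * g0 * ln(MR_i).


dV1 = 254 * 9.81 * ln(2.8) = 2565.5 m/s
dV2 = 402 * 9.81 * ln(4.4) = 5842.9 m/s
Total dV = 2565.5 + 5842.9 = 8408.4 m/s ~ 8408 m/s

8408 m/s
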